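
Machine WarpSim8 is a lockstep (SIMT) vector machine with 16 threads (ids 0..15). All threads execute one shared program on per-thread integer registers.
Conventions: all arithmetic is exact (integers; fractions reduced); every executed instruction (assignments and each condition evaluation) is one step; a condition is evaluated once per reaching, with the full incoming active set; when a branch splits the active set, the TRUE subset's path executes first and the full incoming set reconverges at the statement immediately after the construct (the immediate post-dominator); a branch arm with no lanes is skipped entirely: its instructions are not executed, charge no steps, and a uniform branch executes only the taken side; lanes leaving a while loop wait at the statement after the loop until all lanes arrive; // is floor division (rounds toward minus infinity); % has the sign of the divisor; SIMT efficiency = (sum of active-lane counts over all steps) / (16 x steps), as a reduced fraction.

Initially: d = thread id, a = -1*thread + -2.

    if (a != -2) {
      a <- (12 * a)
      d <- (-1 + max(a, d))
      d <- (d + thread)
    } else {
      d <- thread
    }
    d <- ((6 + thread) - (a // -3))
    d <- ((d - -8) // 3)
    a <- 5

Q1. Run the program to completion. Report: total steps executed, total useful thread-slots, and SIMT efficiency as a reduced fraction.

Answer: 8 steps, 110 useful, 55/64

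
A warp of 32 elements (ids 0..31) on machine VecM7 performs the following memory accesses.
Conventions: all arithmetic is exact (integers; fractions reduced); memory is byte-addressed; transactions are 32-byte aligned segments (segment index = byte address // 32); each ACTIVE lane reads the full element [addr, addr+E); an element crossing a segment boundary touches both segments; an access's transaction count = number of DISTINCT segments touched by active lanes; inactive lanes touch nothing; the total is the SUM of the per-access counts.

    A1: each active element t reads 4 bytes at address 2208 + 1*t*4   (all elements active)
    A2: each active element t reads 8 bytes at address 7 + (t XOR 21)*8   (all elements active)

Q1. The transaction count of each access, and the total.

A1: 4 transactions
A2: 9 transactions

Answer: 4,9; total 13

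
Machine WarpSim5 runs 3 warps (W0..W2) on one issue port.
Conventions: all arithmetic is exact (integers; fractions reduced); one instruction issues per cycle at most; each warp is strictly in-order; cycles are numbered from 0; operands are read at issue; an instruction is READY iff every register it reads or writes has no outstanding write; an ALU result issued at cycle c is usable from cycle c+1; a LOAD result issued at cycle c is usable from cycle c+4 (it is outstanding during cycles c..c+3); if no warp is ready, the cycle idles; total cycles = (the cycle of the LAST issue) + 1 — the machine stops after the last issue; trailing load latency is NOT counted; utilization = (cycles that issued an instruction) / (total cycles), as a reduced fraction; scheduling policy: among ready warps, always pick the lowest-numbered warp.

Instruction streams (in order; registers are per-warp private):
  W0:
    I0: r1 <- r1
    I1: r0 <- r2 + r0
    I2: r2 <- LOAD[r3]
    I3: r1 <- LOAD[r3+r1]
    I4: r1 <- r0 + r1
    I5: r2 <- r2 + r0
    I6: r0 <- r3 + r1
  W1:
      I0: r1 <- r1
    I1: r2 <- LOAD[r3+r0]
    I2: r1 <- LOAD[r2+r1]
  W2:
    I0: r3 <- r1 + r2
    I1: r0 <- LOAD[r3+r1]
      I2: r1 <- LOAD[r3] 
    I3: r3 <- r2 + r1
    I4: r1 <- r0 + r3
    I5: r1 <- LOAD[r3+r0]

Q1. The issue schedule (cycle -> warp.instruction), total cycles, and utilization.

cycle 0: W0.I0
cycle 1: W0.I1
cycle 2: W0.I2
cycle 3: W0.I3
cycle 4: W1.I0
cycle 5: W1.I1
cycle 6: W2.I0
cycle 7: W0.I4
cycle 8: W0.I5
cycle 9: W0.I6
cycle 10: W1.I2
cycle 11: W2.I1
cycle 12: W2.I2
cycle 13: idle
cycle 14: idle
cycle 15: idle
cycle 16: W2.I3
cycle 17: W2.I4
cycle 18: W2.I5

Answer: 19 cycles, utilization 16/19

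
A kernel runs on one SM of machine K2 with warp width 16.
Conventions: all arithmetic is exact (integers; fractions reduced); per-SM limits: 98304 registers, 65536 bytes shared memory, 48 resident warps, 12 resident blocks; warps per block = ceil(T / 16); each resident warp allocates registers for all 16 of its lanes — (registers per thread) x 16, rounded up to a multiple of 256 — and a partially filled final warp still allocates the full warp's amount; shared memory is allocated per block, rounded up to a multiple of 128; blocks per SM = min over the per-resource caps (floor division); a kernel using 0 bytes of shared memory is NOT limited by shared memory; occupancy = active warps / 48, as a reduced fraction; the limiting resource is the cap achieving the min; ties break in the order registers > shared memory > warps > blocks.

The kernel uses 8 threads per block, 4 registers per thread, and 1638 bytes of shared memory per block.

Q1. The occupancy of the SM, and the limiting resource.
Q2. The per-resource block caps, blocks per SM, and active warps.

Answer: occupancy 1/4, limited by blocks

registers: 384 blocks
shared memory: 39 blocks
warps: 48 blocks
blocks: 12 blocks

Answer: 12 blocks, 12 active warps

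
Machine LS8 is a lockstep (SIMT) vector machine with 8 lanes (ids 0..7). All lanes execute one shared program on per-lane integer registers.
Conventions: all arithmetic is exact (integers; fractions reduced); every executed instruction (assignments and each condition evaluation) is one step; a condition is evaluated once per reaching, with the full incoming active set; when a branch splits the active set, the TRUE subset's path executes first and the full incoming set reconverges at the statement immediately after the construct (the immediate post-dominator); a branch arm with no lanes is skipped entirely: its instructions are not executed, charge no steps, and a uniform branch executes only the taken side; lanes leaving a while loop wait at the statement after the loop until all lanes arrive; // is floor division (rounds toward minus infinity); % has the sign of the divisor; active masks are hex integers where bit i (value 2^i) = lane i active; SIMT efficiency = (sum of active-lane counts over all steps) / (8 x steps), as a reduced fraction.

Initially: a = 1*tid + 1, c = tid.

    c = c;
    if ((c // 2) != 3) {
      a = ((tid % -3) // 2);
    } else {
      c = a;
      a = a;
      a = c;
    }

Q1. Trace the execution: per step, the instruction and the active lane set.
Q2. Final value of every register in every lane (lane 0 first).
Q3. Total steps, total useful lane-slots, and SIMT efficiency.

step 0: c <- c                       0xff
step 1: eval ((c // 2) != 3)         0xff
step 2: a <- ((tid % -3) // 2)       0x3f
step 3: c <- a                       0xc0
step 4: a <- a                       0xc0
step 5: a <- c                       0xc0

Answer: 6 steps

a: 0,-1,-1,0,-1,-1,7,8
c: 0,1,2,3,4,5,7,8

steps = 6; useful = 28; efficiency = 28/48 = 7/12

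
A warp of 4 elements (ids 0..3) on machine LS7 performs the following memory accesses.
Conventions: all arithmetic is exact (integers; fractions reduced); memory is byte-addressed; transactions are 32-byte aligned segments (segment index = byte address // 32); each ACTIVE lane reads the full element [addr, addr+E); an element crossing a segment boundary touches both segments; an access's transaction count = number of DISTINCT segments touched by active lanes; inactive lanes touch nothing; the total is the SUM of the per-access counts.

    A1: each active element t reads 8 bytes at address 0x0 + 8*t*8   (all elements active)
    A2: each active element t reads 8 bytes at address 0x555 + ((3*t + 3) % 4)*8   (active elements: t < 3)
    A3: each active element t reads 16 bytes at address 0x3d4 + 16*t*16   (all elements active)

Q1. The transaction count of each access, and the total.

A1: 4 transactions
A2: 2 transactions
A3: 8 transactions

Answer: 4,2,8; total 14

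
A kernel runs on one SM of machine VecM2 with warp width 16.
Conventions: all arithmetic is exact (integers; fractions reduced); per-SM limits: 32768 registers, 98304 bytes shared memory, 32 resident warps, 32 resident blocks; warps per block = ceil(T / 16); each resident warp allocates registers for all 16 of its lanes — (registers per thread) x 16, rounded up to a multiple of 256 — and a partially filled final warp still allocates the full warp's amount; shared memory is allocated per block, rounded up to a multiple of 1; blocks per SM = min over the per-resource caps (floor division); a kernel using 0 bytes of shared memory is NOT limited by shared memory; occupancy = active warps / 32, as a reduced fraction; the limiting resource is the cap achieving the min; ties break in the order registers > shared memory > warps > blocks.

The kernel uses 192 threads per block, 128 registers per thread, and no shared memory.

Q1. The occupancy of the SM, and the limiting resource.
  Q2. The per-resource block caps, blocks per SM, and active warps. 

Answer: occupancy 3/8, limited by registers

registers: 1 block
shared memory: no limit (kernel uses none)
warps: 2 blocks
blocks: 32 blocks

Answer: 1 block, 12 active warps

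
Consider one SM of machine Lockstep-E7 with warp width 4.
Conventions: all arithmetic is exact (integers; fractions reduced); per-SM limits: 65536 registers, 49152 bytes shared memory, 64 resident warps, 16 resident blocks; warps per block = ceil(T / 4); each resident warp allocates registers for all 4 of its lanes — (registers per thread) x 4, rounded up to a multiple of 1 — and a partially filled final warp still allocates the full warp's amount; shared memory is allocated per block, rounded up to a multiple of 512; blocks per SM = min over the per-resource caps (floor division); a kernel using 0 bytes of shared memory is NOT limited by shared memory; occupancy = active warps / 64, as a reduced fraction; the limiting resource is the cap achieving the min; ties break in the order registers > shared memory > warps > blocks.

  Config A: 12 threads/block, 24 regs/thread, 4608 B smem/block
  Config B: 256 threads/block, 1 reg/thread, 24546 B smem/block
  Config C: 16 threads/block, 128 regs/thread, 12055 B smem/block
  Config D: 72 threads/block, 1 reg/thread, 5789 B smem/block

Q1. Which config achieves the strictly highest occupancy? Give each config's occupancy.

occupancies: A 15/32, B 1, C 1/4, D 27/32

Answer: B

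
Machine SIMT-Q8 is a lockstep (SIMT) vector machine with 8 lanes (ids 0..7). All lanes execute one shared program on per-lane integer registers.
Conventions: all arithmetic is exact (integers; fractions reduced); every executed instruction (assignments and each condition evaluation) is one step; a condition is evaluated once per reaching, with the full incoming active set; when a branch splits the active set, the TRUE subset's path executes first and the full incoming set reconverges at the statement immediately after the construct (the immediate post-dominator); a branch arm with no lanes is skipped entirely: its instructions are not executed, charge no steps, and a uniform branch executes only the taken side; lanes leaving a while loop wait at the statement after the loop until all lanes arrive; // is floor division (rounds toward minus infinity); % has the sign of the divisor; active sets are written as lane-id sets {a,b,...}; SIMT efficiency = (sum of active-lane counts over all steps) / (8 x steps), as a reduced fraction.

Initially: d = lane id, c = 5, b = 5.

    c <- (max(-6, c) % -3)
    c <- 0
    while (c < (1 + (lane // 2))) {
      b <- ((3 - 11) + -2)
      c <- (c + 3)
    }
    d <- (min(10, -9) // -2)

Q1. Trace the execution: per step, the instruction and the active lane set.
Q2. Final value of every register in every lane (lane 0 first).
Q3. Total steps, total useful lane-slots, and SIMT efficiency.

step 0: c <- (max(-6, c) % -3)       {0,1,2,3,4,5,6,7}
step 1: c <- 0                       {0,1,2,3,4,5,6,7}
step 2: eval (c < (1 + (lane // 2))) {0,1,2,3,4,5,6,7}
step 3: b <- ((3 - 11) + -2)         {0,1,2,3,4,5,6,7}
step 4: c <- (c + 3)                 {0,1,2,3,4,5,6,7}
step 5: eval (c < (1 + (lane // 2))) {0,1,2,3,4,5,6,7}
step 6: b <- ((3 - 11) + -2)         {6,7}
step 7: c <- (c + 3)                 {6,7}
step 8: eval (c < (1 + (lane // 2))) {6,7}
step 9: d <- (min(10, -9) // -2)     {0,1,2,3,4,5,6,7}

Answer: 10 steps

d: 4,4,4,4,4,4,4,4
c: 3,3,3,3,3,3,6,6
b: -10,-10,-10,-10,-10,-10,-10,-10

steps = 10; useful = 62; efficiency = 62/80 = 31/40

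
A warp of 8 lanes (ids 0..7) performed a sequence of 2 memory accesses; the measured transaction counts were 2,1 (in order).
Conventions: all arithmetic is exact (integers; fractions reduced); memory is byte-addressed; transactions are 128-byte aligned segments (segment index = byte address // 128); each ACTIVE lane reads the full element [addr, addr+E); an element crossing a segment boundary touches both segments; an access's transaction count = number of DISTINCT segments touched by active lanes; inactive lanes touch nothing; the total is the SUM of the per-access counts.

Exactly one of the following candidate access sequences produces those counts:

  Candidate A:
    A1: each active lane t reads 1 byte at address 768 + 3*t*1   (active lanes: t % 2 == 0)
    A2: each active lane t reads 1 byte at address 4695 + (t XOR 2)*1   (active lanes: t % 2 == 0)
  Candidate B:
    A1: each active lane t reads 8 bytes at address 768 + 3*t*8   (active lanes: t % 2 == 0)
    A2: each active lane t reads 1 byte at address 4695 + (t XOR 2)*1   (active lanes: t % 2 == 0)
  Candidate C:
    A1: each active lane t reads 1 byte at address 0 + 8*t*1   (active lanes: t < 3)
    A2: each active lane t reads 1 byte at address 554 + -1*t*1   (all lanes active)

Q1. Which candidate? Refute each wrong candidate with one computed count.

A: A1 gives 1 transaction, not 2
C: A1 gives 1 transaction, not 2
B: all counts match (2,1)

Answer: B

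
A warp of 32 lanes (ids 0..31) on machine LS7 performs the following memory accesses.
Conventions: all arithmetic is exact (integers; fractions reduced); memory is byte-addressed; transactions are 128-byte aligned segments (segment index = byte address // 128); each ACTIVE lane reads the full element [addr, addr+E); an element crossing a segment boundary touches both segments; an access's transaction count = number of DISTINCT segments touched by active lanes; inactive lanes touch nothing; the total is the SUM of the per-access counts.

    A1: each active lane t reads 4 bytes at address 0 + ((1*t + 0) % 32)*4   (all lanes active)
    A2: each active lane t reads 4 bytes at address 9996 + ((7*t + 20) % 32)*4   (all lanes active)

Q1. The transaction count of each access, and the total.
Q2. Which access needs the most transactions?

A1: 1 transaction
A2: 2 transactions

Answer: 1,2; total 3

Answer: A2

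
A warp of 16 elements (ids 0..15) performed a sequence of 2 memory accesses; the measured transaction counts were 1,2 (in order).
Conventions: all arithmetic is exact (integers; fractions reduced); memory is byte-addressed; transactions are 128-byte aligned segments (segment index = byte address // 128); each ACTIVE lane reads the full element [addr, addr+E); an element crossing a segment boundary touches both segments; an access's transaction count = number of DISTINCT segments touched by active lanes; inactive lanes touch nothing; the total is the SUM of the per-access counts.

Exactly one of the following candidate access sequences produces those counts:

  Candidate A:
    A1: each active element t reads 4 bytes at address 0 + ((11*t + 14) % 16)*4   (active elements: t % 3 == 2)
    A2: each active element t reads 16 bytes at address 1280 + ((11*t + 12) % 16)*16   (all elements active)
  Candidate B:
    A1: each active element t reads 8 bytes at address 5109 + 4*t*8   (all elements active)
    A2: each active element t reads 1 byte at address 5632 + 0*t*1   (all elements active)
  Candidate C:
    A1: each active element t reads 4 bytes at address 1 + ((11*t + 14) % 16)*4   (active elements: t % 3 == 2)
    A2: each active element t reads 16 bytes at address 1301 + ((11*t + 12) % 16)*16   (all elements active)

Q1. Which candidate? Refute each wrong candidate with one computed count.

B: A1 gives 5 transactions, not 1
C: A2 gives 3 transactions, not 2
A: all counts match (1,2)

Answer: A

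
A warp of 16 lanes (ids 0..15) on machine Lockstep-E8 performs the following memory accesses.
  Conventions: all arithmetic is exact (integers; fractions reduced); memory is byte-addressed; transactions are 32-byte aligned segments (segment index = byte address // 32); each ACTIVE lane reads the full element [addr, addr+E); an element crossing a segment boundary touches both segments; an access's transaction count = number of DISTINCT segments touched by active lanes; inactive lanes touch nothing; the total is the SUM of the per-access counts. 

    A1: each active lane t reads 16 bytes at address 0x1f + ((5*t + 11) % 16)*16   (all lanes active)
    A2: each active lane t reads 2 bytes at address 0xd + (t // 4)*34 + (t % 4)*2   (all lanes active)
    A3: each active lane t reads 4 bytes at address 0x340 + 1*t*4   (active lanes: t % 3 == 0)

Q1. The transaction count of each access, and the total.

A1: 9 transactions
A2: 4 transactions
A3: 2 transactions

Answer: 9,4,2; total 15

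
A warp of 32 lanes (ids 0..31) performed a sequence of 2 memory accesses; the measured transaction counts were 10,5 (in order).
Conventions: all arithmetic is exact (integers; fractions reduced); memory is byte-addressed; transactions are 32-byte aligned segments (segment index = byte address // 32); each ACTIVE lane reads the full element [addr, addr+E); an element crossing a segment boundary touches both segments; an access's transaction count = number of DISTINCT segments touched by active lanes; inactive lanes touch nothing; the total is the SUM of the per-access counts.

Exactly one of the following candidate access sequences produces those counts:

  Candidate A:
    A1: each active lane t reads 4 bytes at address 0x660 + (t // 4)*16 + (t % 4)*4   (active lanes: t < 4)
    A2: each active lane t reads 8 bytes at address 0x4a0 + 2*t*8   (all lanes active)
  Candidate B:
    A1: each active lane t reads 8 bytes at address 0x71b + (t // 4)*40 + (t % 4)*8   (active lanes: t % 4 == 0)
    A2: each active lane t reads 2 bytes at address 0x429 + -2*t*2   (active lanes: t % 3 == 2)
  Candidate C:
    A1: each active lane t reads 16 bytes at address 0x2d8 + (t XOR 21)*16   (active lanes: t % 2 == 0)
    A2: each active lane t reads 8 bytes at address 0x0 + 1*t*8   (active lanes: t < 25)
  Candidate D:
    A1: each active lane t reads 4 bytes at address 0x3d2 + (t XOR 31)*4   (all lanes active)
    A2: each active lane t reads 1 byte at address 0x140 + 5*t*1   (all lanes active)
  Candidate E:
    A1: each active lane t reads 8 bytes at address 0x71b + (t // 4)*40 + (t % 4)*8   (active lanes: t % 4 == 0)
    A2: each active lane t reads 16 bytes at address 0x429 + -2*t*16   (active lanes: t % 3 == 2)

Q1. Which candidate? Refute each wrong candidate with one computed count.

A: A1 gives 1 transaction, not 10
C: A1 gives 16 transactions, not 10
D: A1 gives 5 transactions, not 10
E: A2 gives 10 transactions, not 5
B: all counts match (10,5)

Answer: B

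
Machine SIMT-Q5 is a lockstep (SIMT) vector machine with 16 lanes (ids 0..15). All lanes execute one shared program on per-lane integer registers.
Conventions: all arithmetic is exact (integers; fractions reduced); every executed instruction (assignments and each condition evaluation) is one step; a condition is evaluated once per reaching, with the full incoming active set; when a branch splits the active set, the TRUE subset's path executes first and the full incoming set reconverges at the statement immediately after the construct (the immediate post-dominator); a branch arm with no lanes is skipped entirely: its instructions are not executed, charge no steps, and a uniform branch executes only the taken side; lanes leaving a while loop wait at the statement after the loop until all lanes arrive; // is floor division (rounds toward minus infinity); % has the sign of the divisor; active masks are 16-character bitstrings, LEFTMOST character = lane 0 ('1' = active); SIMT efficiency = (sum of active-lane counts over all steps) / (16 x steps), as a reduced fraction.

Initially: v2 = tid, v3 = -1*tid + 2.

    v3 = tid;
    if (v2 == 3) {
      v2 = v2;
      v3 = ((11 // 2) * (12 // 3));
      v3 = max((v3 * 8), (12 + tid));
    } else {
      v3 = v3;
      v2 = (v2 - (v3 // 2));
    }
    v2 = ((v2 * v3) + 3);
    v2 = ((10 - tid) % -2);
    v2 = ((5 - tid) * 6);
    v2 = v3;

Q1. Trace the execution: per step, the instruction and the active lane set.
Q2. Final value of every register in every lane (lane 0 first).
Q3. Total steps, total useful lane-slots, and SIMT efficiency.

step 0: v3 <- tid                    1111111111111111
step 1: eval (v2 == 3)               1111111111111111
step 2: v2 <- v2                     0001000000000000
step 3: v3 <- ((11 // 2) * (12 // 3)) 0001000000000000
step 4: v3 <- max((v3 * 8), (12 + tid)) 0001000000000000
step 5: v3 <- v3                     1110111111111111
step 6: v2 <- (v2 - (v3 // 2))       1110111111111111
step 7: v2 <- ((v2 * v3) + 3)        1111111111111111
step 8: v2 <- ((10 - tid) % -2)      1111111111111111
step 9: v2 <- ((5 - tid) * 6)        1111111111111111
step 10: v2 <- v3                     1111111111111111

Answer: 11 steps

v2: 0,1,2,160,4,5,6,7,8,9,10,11,12,13,14,15
v3: 0,1,2,160,4,5,6,7,8,9,10,11,12,13,14,15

steps = 11; useful = 129; efficiency = 129/176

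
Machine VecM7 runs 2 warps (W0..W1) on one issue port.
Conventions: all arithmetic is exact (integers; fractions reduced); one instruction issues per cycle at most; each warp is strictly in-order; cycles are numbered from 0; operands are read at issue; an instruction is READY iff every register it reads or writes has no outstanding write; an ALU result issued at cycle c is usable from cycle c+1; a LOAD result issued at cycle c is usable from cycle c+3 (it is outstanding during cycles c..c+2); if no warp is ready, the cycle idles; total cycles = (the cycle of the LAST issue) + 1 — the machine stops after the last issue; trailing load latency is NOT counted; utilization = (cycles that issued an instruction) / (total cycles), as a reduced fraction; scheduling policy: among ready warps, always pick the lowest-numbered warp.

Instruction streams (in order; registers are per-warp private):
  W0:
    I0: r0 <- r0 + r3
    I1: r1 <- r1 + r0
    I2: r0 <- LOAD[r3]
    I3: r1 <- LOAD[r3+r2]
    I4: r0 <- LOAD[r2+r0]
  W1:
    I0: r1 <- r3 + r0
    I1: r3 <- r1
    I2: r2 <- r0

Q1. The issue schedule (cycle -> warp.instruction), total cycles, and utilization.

cycle 0: W0.I0
cycle 1: W0.I1
cycle 2: W0.I2
cycle 3: W0.I3
cycle 4: W1.I0
cycle 5: W0.I4
cycle 6: W1.I1
cycle 7: W1.I2

Answer: 8 cycles, utilization 1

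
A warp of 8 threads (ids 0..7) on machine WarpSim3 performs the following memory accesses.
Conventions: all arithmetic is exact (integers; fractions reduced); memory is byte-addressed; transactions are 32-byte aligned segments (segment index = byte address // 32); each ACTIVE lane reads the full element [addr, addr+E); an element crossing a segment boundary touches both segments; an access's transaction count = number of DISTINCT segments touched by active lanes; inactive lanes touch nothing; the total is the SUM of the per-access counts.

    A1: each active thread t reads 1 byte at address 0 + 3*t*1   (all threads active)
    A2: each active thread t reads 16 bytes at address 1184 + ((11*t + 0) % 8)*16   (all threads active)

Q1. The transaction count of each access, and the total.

A1: 1 transaction
A2: 4 transactions

Answer: 1,4; total 5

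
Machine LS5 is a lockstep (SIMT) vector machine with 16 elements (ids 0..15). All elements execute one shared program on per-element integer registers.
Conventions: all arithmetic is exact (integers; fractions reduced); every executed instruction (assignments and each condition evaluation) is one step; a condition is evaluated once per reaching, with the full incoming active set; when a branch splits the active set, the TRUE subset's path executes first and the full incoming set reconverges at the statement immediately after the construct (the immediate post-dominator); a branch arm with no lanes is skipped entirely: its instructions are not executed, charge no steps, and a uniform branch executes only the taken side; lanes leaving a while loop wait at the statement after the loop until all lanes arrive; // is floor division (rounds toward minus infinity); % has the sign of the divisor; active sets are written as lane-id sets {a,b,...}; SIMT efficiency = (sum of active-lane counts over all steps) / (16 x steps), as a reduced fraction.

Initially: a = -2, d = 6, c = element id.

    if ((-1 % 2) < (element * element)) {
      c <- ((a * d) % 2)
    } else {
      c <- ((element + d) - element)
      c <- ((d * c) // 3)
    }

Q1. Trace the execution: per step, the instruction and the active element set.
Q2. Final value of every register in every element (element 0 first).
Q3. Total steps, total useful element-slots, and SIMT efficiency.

step 0: eval ((-1 % 2) < (element * element)) {0,1,2,3,4,5,6,7,8,9,10,11,12,13,14,15}
step 1: c <- ((a * d) % 2)           {2,3,4,5,6,7,8,9,10,11,12,13,14,15}
step 2: c <- ((element + d) - element) {0,1}
step 3: c <- ((d * c) // 3)          {0,1}

Answer: 4 steps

a: -2,-2,-2,-2,-2,-2,-2,-2,-2,-2,-2,-2,-2,-2,-2,-2
d: 6,6,6,6,6,6,6,6,6,6,6,6,6,6,6,6
c: 12,12,0,0,0,0,0,0,0,0,0,0,0,0,0,0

steps = 4; useful = 34; efficiency = 34/64 = 17/32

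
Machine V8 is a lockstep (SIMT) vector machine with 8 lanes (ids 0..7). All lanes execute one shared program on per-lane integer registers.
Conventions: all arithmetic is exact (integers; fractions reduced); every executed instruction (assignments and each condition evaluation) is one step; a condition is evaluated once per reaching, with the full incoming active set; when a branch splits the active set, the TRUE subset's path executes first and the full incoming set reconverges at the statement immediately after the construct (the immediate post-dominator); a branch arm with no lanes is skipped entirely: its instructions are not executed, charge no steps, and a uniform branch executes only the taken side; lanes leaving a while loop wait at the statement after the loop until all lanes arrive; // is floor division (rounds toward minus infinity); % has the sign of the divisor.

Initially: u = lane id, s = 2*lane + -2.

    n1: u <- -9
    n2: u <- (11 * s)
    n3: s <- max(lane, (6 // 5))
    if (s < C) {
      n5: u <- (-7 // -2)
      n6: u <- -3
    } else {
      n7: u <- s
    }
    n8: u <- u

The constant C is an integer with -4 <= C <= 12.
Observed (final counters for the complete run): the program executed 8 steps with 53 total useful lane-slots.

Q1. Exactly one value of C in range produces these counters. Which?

Answer: C = 5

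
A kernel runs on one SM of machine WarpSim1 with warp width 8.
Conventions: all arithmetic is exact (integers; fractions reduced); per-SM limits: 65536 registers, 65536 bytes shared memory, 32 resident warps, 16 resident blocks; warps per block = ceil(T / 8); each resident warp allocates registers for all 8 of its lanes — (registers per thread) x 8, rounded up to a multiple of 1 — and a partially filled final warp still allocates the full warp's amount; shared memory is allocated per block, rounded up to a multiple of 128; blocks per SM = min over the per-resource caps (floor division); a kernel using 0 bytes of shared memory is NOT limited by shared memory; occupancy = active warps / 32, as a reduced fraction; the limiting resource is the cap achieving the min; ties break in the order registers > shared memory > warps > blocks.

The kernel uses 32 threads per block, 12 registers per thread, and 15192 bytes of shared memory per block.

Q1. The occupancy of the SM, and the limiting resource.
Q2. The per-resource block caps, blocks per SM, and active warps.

Answer: occupancy 1/2, limited by shared memory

registers: 170 blocks
shared memory: 4 blocks
warps: 8 blocks
blocks: 16 blocks

Answer: 4 blocks, 16 active warps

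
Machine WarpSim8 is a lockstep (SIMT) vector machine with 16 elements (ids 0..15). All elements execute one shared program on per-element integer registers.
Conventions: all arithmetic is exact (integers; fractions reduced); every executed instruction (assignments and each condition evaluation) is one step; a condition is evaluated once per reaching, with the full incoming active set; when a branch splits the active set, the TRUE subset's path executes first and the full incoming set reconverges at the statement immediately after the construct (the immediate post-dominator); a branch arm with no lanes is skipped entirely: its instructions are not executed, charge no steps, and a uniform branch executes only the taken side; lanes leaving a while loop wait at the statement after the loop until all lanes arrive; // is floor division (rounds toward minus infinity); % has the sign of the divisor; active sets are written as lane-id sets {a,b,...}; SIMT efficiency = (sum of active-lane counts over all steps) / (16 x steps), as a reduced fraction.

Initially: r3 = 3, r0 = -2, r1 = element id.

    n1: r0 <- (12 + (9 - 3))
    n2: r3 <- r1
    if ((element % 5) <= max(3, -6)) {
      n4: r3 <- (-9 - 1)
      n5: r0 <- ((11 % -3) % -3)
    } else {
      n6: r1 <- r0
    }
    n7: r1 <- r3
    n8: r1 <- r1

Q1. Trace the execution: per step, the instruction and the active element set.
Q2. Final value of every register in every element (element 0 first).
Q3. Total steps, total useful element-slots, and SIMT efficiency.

step 0: r0 <- (12 + (9 - 3))         {0,1,2,3,4,5,6,7,8,9,10,11,12,13,14,15}
step 1: r3 <- r1                     {0,1,2,3,4,5,6,7,8,9,10,11,12,13,14,15}
step 2: eval ((element % 5) <= max(3, -6)) {0,1,2,3,4,5,6,7,8,9,10,11,12,13,14,15}
step 3: r3 <- (-9 - 1)               {0,1,2,3,5,6,7,8,10,11,12,13,15}
step 4: r0 <- ((11 % -3) % -3)       {0,1,2,3,5,6,7,8,10,11,12,13,15}
step 5: r1 <- r0                     {4,9,14}
step 6: r1 <- r3                     {0,1,2,3,4,5,6,7,8,9,10,11,12,13,14,15}
step 7: r1 <- r1                     {0,1,2,3,4,5,6,7,8,9,10,11,12,13,14,15}

Answer: 8 steps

r3: -10,-10,-10,-10,4,-10,-10,-10,-10,9,-10,-10,-10,-10,14,-10
r0: -1,-1,-1,-1,18,-1,-1,-1,-1,18,-1,-1,-1,-1,18,-1
r1: -10,-10,-10,-10,4,-10,-10,-10,-10,9,-10,-10,-10,-10,14,-10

steps = 8; useful = 109; efficiency = 109/128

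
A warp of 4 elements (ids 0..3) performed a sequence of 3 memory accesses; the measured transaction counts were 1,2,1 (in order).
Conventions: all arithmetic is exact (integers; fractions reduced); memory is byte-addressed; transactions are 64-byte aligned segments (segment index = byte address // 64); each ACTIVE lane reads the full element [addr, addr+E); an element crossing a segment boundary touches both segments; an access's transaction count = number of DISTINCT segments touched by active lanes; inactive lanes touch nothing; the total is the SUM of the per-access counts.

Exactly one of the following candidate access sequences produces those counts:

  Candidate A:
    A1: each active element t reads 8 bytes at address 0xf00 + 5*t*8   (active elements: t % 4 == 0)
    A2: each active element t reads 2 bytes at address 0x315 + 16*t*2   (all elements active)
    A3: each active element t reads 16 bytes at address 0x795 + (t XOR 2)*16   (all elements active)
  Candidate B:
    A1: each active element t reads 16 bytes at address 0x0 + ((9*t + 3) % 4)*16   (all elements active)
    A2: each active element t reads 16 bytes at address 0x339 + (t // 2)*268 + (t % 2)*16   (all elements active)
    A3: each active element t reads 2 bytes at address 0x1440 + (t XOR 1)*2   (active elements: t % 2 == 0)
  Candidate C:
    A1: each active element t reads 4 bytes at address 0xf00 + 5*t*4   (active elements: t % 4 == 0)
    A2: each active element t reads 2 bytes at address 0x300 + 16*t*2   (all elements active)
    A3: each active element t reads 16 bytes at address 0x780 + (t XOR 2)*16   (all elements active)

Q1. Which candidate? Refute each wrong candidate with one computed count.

A: A3 gives 2 transactions, not 1
B: A2 gives 3 transactions, not 2
C: all counts match (1,2,1)

Answer: C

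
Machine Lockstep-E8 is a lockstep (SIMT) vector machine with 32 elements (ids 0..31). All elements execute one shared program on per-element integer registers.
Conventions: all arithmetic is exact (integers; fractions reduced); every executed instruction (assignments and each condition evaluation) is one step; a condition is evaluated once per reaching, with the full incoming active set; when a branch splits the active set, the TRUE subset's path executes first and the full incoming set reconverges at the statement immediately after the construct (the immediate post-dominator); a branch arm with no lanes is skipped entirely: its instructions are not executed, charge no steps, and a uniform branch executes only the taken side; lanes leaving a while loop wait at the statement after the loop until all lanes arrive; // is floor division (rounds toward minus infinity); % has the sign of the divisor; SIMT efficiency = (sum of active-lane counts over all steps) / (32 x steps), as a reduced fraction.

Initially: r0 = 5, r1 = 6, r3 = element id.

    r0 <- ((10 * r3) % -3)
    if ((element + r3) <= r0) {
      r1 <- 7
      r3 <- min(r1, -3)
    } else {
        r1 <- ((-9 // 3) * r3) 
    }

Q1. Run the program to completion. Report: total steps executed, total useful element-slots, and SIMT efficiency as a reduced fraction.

Answer: 5 steps, 97 useful, 97/160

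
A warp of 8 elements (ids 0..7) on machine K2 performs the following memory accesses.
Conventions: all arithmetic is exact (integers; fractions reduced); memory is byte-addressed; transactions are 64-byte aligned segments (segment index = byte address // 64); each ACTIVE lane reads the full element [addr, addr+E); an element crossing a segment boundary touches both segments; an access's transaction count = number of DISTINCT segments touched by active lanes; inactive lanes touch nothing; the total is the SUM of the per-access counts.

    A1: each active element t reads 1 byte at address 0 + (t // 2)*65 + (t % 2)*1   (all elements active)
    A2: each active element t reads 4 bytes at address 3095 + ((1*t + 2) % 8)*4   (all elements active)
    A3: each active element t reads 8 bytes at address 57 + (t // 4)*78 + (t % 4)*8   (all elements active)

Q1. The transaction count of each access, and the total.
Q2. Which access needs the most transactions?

A1: 4 transactions
A2: 1 transaction
A3: 3 transactions

Answer: 4,1,3; total 8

Answer: A1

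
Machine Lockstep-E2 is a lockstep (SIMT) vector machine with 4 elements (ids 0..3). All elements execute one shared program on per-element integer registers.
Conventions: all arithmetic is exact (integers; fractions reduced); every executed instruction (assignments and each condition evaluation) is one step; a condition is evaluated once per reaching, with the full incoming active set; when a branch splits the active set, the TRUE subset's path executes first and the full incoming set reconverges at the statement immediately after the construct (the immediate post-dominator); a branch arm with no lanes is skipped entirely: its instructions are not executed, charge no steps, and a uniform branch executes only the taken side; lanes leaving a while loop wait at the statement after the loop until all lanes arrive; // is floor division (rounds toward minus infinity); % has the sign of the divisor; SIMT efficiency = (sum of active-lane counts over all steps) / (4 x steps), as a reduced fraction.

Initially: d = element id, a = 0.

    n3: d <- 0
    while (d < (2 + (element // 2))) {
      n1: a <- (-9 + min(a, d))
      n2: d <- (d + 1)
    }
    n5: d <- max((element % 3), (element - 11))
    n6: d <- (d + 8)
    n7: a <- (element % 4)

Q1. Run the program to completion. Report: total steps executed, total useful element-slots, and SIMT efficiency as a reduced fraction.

Answer: 14 steps, 50 useful, 25/28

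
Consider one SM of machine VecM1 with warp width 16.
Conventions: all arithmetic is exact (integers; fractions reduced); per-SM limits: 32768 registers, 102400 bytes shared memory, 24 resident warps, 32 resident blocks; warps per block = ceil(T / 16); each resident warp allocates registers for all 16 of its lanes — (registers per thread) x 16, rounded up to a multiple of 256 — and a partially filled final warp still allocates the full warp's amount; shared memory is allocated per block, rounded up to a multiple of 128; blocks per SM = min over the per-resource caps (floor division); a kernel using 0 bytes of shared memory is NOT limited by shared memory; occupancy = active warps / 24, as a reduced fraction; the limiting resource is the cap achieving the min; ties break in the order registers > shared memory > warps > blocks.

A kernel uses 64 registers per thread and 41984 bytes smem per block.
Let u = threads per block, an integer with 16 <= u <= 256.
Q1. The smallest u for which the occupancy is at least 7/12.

Answer: u = 97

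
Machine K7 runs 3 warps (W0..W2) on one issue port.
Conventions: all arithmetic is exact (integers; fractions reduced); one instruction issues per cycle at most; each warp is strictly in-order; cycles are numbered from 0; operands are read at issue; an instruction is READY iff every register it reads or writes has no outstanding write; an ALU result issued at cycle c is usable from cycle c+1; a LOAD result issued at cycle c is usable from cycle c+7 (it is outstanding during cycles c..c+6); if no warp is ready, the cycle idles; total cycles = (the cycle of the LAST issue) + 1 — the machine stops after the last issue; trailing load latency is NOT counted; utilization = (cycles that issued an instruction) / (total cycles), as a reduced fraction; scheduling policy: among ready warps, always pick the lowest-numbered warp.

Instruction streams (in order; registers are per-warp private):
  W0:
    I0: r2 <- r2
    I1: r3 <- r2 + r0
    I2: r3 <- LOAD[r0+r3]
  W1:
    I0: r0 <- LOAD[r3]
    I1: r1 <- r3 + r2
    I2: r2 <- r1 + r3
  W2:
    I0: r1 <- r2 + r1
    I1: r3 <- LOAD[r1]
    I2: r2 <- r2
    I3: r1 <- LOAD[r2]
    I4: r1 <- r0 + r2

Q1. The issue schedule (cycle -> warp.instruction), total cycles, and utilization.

cycle 0: W0.I0
cycle 1: W0.I1
cycle 2: W0.I2
cycle 3: W1.I0
cycle 4: W1.I1
cycle 5: W1.I2
cycle 6: W2.I0
cycle 7: W2.I1
cycle 8: W2.I2
cycle 9: W2.I3
cycle 10: idle
cycle 11: idle
cycle 12: idle
cycle 13: idle
cycle 14: idle
cycle 15: idle
cycle 16: W2.I4

Answer: 17 cycles, utilization 11/17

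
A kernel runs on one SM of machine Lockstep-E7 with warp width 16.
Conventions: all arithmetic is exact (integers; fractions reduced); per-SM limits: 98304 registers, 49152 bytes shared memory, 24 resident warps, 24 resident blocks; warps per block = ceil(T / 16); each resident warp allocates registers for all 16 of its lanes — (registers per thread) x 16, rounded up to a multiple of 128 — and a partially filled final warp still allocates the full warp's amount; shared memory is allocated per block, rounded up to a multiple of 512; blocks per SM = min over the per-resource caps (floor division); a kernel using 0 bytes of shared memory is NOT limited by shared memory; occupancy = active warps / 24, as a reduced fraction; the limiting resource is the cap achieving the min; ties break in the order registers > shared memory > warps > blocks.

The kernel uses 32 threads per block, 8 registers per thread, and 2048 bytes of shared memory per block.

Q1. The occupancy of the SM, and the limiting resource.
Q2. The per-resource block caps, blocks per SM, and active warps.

Answer: occupancy 1, limited by warps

registers: 384 blocks
shared memory: 24 blocks
warps: 12 blocks
blocks: 24 blocks

Answer: 12 blocks, 24 active warps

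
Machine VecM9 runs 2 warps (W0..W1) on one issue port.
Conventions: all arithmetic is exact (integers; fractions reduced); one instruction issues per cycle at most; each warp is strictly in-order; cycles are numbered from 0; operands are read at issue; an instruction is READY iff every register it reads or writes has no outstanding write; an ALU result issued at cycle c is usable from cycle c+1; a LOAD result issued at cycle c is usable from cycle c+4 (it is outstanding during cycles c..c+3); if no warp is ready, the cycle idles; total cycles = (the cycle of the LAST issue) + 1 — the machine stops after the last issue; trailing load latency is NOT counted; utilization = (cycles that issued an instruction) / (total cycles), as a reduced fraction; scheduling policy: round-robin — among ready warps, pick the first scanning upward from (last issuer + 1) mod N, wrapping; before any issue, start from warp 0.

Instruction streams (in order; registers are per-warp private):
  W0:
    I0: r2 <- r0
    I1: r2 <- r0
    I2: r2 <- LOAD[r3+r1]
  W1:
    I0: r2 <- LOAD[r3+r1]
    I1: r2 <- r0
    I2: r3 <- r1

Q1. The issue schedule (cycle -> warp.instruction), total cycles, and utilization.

cycle 0: W0.I0
cycle 1: W1.I0
cycle 2: W0.I1
cycle 3: W0.I2
cycle 4: idle
cycle 5: W1.I1
cycle 6: W1.I2

Answer: 7 cycles, utilization 6/7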